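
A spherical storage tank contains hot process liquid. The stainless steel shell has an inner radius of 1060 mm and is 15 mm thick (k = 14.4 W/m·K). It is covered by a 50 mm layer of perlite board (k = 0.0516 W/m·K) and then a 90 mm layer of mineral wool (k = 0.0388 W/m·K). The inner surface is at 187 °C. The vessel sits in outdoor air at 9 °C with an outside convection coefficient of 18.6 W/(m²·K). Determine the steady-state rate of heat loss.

Q ≈ 882 W

Radial (spherical) resistances in series:
R_stainless steel shell = (1/1.06 − 1/1.075)/(4π×14.4) = 7.275×10^-5 K/W
R_perlite board = (1/1.075 − 1/1.125)/(4π×0.0516) = 0.06376 K/W
R_mineral wool = (1/1.125 − 1/1.215)/(4π×0.0388) = 0.135 K/W
R_outer film = 1/(h·4πr_o²) = 1/(18.6×4π×1.215²) = 0.002898 K/W
R_total = 0.2018 K/W
Q = ΔT/R_total = 178/0.2018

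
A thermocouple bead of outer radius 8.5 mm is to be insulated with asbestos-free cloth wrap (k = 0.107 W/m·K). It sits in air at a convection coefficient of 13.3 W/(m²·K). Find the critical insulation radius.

r_cr ≈ 16.1 mm

For a sphere r_cr = 2k/h = 2×0.107/13.3
r_cr = 16.1 mm; since the bare radius (8.5 mm) is below r_cr, adding a thin layer of insulation will *increase* heat loss.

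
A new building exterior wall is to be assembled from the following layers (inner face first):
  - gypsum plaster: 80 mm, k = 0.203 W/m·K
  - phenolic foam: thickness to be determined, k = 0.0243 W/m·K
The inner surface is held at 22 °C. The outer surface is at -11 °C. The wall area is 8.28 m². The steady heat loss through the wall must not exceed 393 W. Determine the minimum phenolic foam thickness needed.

Thermal resistances in series:
R_gypsum plaster = L/(kA) = 0.08/(0.203×8.28) = 0.0476 K/W
Sum of the known resistances R_other = 0.0476 K/W
Required total resistance R_tot = ΔT/Q_allow = 33/393 = 0.08397 K/W
R_phenolic foam = R_tot − R_other = 0.03637 K/W
L = R·k·A = 0.03637×0.0243×8.28

L ≈ 7.32 mm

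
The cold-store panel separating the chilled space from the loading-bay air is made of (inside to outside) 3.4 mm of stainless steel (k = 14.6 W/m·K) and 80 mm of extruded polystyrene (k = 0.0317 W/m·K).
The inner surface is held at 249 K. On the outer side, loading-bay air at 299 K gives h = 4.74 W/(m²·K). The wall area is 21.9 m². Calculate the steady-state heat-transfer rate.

Thermal resistances in series:
R_stainless steel = L/(kA) = 0.0034/(14.6×21.9) = 1.063×10^-5 K/W
R_extruded polystyrene = L/(kA) = 0.08/(0.0317×21.9) = 0.1152 K/W
R_outer film = 1/(h_o·A) = 1/(4.74×21.9) = 0.009633 K/W
R_total = 0.1249 K/W
Q = ΔT / R_total = 50 / 0.1249

Q ≈ 400 W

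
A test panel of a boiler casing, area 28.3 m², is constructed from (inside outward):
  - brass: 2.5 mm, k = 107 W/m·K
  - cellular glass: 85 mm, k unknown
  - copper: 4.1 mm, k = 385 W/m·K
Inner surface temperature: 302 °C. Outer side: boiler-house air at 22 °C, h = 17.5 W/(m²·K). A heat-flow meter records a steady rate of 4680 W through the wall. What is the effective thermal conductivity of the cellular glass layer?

k ≈ 0.052 W/(m·K)

Using the resistance-network approach (series):
R_brass = L/(kA) = 0.0025/(107×28.3) = 8.256×10^-7 K/W
R_copper = L/(kA) = 0.0041/(385×28.3) = 3.763×10^-7 K/W
R_outer film = 1/(h_o·A) = 1/(17.5×28.3) = 0.002019 K/W
Sum of known resistances R_other = 0.00202 K/W
Total R = ΔT/Q = 280/4680 = 0.05983 K/W
R_cellular glass = R_total − R_other = 0.05781 K/W
k = L/(R·A) = 0.085/(0.05781×28.3)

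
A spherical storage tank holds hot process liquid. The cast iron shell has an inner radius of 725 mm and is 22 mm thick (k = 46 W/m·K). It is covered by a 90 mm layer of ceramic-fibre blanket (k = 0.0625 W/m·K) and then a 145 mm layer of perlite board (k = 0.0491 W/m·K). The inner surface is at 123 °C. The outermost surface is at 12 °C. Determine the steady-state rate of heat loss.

Q ≈ 237 W

Radial (spherical) resistances in series:
R_cast iron shell = (1/0.725 − 1/0.747)/(4π×46) = 7.027×10^-5 K/W
R_ceramic-fibre blanket = (1/0.747 − 1/0.837)/(4π×0.0625) = 0.1833 K/W
R_perlite board = (1/0.837 − 1/0.982)/(4π×0.0491) = 0.2859 K/W
R_total = 0.4693 K/W
Q = ΔT/R_total = 111/0.4693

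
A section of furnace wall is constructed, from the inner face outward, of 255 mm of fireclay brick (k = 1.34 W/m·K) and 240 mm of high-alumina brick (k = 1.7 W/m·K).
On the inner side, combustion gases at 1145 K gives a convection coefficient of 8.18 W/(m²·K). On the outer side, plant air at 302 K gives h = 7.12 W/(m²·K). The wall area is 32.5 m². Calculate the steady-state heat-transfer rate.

Model the wall as resistances in series:
R_inner film = 1/(h_i·A) = 1/(8.18×32.5) = 0.003762 K/W
R_fireclay brick = L/(kA) = 0.255/(1.34×32.5) = 0.005855 K/W
R_high-alumina brick = L/(kA) = 0.24/(1.7×32.5) = 0.004344 K/W
R_outer film = 1/(h_o·A) = 1/(7.12×32.5) = 0.004322 K/W
R_total = 0.01828 K/W
Q = ΔT / R_total = 843 / 0.01828

Q ≈ 46100 W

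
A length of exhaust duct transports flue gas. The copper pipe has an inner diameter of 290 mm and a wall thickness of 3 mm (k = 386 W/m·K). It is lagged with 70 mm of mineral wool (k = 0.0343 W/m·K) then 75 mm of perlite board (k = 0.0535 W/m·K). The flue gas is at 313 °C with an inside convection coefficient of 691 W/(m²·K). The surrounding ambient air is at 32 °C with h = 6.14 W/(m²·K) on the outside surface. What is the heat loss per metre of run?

For a radial system each layer contributes R = ln(r_out/r_in)/(2πkL); films add R = 1/(hA).
R_inner film = 1/(h_i·2πr₁L) = 1/(691×2π×0.145×1) = 0.001588 K/W
R_copper pipe wall = ln(148/145)/(2π×386×1) = 8.444×10^-6 K/W
R_mineral wool = ln(218/148)/(2π×0.0343×1) = 1.797 K/W
R_perlite board = ln(293/218)/(2π×0.0535×1) = 0.8796 K/W
R_outer film = 1/(h_o·2πr_oL) = 1/(6.14×2π×0.293×1) = 0.08847 K/W
R_total = 2.767 K/W
Q = ΔT/R_total = 281/2.767

q′ ≈ 102 W/m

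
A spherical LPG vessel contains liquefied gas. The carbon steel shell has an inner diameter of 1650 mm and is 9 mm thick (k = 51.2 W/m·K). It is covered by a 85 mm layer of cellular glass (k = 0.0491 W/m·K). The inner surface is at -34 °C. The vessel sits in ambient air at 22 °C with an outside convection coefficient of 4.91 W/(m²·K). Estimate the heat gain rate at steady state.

Q ≈ 281 W

Radial (spherical) resistances in series:
R_carbon steel shell = (1/0.825 − 1/0.834)/(4π×51.2) = 2.033×10^-5 K/W
R_cellular glass = (1/0.834 − 1/0.919)/(4π×0.0491) = 0.1797 K/W
R_outer film = 1/(h·4πr_o²) = 1/(4.91×4π×0.919²) = 0.01919 K/W
R_total = 0.199 K/W
Q = ΔT/R_total = 56/0.199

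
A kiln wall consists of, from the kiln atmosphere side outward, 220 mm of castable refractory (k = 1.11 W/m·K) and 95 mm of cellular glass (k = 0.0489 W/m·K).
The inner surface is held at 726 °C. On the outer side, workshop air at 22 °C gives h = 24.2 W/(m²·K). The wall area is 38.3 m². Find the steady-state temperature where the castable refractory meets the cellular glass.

T ≈ 662 °C

Using the resistance-network approach (series):
R_castable refractory = L/(kA) = 0.22/(1.11×38.3) = 0.005175 K/W
R_cellular glass = L/(kA) = 0.095/(0.0489×38.3) = 0.05072 K/W
R_outer film = 1/(h_o·A) = 1/(24.2×38.3) = 0.001079 K/W
R_total = 0.05698 K/W;  Q = ΔT/R_total = 704/0.05698 = 12360 W
T_interface = T_inner − Q·ΣR(inner→interface) = 726 − 12400×0.005175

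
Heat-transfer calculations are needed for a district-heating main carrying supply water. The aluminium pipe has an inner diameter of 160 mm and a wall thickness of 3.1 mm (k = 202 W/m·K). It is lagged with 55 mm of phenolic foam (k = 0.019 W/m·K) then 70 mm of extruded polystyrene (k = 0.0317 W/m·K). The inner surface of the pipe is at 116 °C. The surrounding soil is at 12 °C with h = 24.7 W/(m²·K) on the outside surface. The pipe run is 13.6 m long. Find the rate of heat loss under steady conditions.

Treating each annulus and film as a series resistance:
R_aluminium pipe wall = ln(83.1/80)/(2π×202×13.6) = 2.203×10^-6 K/W
R_phenolic foam = ln(138.1/83.1)/(2π×0.019×13.6) = 0.3128 K/W
R_extruded polystyrene = ln(208.1/138.1)/(2π×0.0317×13.6) = 0.1514 K/W
R_outer film = 1/(h_o·2πr_oL) = 1/(24.7×2π×0.2081×13.6) = 0.002277 K/W
R_total = 0.4665 K/W
Q = ΔT/R_total = 104/0.4665

Q ≈ 223 W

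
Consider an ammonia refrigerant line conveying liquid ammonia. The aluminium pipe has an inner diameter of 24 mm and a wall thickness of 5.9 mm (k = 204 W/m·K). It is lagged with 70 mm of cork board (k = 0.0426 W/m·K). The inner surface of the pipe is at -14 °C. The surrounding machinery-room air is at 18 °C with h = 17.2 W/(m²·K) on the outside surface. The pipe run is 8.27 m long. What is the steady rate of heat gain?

Treating each annulus and film as a series resistance:
R_aluminium pipe wall = ln(17.9/12)/(2π×204×8.27) = 3.773×10^-5 K/W
R_cork board = ln(87.9/17.9)/(2π×0.0426×8.27) = 0.7189 K/W
R_outer film = 1/(h_o·2πr_oL) = 1/(17.2×2π×0.0879×8.27) = 0.01273 K/W
R_total = 0.7317 K/W
Q = ΔT/R_total = 32/0.7317

Q ≈ 43.7 W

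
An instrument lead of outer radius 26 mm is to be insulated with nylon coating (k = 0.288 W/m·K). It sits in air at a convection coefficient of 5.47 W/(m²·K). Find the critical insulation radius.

r_cr ≈ 52.7 mm

For a cylinder r_cr = k/h = 0.288/5.47
r_cr = 52.7 mm; since the bare radius (26 mm) is below r_cr, adding a thin layer of insulation will *increase* heat loss.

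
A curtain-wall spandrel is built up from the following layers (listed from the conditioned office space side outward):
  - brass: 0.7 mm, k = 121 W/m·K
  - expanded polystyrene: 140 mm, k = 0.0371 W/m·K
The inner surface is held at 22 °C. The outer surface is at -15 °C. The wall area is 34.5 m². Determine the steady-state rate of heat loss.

Thermal resistances in series:
R_brass = L/(kA) = 0.0007/(121×34.5) = 1.677×10^-7 K/W
R_expanded polystyrene = L/(kA) = 0.14/(0.0371×34.5) = 0.1094 K/W
R_total = 0.1094 K/W
Q = ΔT / R_total = 37 / 0.1094

Q ≈ 338 W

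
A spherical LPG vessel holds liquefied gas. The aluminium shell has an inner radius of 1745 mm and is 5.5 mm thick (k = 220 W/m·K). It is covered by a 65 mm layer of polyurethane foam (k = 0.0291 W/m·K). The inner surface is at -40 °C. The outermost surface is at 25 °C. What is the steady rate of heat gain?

Q ≈ 1160 W

Each spherical layer contributes R = (1/r_i − 1/r_o)/(4πk):
R_aluminium shell = (1/1.745 − 1/1.7505)/(4π×220) = 6.513×10^-7 K/W
R_polyurethane foam = (1/1.7505 − 1/1.8155)/(4π×0.0291) = 0.05593 K/W
R_total = 0.05593 K/W
Q = ΔT/R_total = 65/0.05593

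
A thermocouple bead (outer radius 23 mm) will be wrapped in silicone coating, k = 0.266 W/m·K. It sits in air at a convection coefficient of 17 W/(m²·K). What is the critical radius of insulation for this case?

r_cr ≈ 31.3 mm

For a sphere r_cr = 2k/h = 2×0.266/17
r_cr = 31.3 mm; since the bare radius (23 mm) is below r_cr, adding a thin layer of insulation will *increase* heat loss.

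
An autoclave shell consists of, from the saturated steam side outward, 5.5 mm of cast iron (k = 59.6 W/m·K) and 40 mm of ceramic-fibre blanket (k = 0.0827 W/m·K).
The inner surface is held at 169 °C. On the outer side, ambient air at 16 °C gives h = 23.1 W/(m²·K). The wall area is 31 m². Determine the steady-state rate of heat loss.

Treating each layer as a thermal resistance in series:
R_cast iron = L/(kA) = 0.0055/(59.6×31) = 2.977×10^-6 K/W
R_ceramic-fibre blanket = L/(kA) = 0.04/(0.0827×31) = 0.0156 K/W
R_outer film = 1/(h_o·A) = 1/(23.1×31) = 0.001396 K/W
R_total = 0.017 K/W
Q = ΔT / R_total = 153 / 0.017

Q ≈ 9000 W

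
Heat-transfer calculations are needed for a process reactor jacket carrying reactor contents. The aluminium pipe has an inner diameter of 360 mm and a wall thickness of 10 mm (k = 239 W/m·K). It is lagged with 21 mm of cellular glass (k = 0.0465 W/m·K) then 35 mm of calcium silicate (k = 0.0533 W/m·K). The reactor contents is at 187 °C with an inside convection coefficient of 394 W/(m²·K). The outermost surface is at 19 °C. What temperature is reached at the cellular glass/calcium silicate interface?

Radial resistances (cylindrical: R_cond = ln(r_o/r_i)/(2πkL), R_conv = 1/(h·2πrL)):
R_inner film = 1/(h_i·2πr₁L) = 1/(394×2π×0.18×1) = 0.002244 K/W
R_aluminium pipe wall = ln(190/180)/(2π×239×1) = 3.6×10^-5 K/W
R_cellular glass = ln(211/190)/(2π×0.0465×1) = 0.3588 K/W
R_calcium silicate = ln(246/211)/(2π×0.0533×1) = 0.4583 K/W
R_total = 0.8194 K/W
Q = ΔT/R_total = 168/0.8194
Q = 205 W/m
T_interface = T_inner − Q·ΣR(inner→interface) = 187 − 205×0.3611

T ≈ 113 °C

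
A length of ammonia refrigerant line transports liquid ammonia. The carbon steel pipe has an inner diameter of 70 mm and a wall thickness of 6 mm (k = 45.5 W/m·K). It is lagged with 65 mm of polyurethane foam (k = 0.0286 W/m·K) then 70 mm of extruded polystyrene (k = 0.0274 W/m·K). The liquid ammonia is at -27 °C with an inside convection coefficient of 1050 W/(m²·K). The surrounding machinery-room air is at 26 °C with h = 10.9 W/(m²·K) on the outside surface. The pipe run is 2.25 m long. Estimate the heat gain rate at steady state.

Q ≈ 14.3 W

Cylindrical conduction, so R = ln(r₂/r₁)/(2πkL) per layer, in series:
R_inner film = 1/(h_i·2πr₁L) = 1/(1050×2π×0.035×2.25) = 0.001925 K/W
R_carbon steel pipe wall = ln(41/35)/(2π×45.5×2.25) = 2.46×10^-4 K/W
R_polyurethane foam = ln(106/41)/(2π×0.0286×2.25) = 2.349 K/W
R_extruded polystyrene = ln(176/106)/(2π×0.0274×2.25) = 1.309 K/W
R_outer film = 1/(h_o·2πr_oL) = 1/(10.9×2π×0.176×2.25) = 0.03687 K/W
R_total = 3.697 K/W
Q = ΔT/R_total = 53/3.697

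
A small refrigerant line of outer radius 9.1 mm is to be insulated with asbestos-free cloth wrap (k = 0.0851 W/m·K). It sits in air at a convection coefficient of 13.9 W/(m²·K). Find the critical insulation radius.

r_cr ≈ 6.12 mm

For a cylinder r_cr = k/h = 0.0851/13.9
r_cr = 6.12 mm; since the bare radius (9.1 mm) is above r_cr, any added insulation will reduce heat loss.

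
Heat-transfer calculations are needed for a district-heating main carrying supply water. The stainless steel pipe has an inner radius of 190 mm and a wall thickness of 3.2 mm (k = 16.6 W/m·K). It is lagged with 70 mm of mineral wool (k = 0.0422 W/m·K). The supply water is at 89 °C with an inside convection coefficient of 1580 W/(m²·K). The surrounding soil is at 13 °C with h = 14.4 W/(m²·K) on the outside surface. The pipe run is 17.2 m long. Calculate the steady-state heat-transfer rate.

For a radial system each layer contributes R = ln(r_out/r_in)/(2πkL); films add R = 1/(hA).
R_inner film = 1/(h_i·2πr₁L) = 1/(1580×2π×0.19×17.2) = 3.082×10^-5 K/W
R_stainless steel pipe wall = ln(193.2/190)/(2π×16.6×17.2) = 9.31×10^-6 K/W
R_mineral wool = ln(263.2/193.2)/(2π×0.0422×17.2) = 0.0678 K/W
R_outer film = 1/(h_o·2πr_oL) = 1/(14.4×2π×0.2632×17.2) = 0.002441 K/W
R_total = 0.07028 K/W
Q = ΔT/R_total = 76/0.07028

Q ≈ 1080 W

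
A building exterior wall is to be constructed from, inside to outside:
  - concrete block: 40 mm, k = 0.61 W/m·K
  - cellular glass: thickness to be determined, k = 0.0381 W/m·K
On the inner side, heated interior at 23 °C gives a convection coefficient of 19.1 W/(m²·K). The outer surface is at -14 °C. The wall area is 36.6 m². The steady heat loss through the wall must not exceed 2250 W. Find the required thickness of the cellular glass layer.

L ≈ 18.4 mm

Model the wall as resistances in series:
R_inner film = 1/(h_i·A) = 1/(19.1×36.6) = 0.00143 K/W
R_concrete block = L/(kA) = 0.04/(0.61×36.6) = 0.001792 K/W
Sum of the known resistances R_other = 0.003222 K/W
Required total resistance R_tot = ΔT/Q_allow = 37/2250 = 0.01644 K/W
R_cellular glass = R_tot − R_other = 0.01322 K/W
L = R·k·A = 0.01322×0.0381×36.6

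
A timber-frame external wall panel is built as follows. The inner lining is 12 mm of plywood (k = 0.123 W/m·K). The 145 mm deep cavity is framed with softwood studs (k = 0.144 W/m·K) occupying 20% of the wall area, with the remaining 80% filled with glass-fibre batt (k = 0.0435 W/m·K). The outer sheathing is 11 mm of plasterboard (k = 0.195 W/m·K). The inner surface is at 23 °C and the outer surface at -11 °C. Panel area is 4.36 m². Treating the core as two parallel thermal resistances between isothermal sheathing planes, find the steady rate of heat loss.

Q ≈ 60.9 W

Sheathing layers in series; stud and cavity paths in parallel between them.
R_inner = 0.012/(0.123×4.36) = 0.02238 K/W
R_stud  = 0.145/(0.144×0.2×4.36) = 1.155 K/W
R_cav   = 0.145/(0.0435×0.8×4.36) = 0.9557 K/W
1/R_core = 1/R_stud + 1/R_cav → R_core = 0.5229 K/W
R_outer = 0.011/(0.195×4.36) = 0.01294 K/W
R_total = 0.5582 K/W
Q = ΔT/R_total = 34/0.5582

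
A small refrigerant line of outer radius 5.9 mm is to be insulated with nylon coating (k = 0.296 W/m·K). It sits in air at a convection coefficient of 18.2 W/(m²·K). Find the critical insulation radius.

r_cr ≈ 16.3 mm

For a cylinder r_cr = k/h = 0.296/18.2
r_cr = 16.3 mm; since the bare radius (5.9 mm) is below r_cr, adding a thin layer of insulation will *increase* heat loss.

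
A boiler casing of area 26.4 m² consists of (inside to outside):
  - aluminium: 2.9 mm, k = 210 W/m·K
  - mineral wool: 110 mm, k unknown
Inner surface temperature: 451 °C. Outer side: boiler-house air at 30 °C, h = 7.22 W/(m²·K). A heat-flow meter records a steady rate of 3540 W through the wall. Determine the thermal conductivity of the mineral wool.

k ≈ 0.0367 W/(m·K)

Series thermal resistances:
R_aluminium = L/(kA) = 0.0029/(210×26.4) = 5.231×10^-7 K/W
R_outer film = 1/(h_o·A) = 1/(7.22×26.4) = 0.005246 K/W
Sum of known resistances R_other = 0.005247 K/W
Total R = ΔT/Q = 421/3540 = 0.1189 K/W
R_mineral wool = R_total − R_other = 0.1137 K/W
k = L/(R·A) = 0.11/(0.1137×26.4)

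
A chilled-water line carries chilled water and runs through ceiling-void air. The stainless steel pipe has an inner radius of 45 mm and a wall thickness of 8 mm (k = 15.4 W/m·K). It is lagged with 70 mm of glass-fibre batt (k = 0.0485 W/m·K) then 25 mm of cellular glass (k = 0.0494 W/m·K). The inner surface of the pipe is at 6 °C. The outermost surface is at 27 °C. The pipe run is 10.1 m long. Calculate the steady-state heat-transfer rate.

Per-layer cylindrical resistances, series-summed:
R_stainless steel pipe wall = ln(53/45)/(2π×15.4×10.1) = 1.674×10^-4 K/W
R_glass-fibre batt = ln(123/53)/(2π×0.0485×10.1) = 0.2735 K/W
R_cellular glass = ln(148/123)/(2π×0.0494×10.1) = 0.05902 K/W
R_total = 0.3327 K/W
Q = ΔT/R_total = 21/0.3327

Q ≈ 63.1 W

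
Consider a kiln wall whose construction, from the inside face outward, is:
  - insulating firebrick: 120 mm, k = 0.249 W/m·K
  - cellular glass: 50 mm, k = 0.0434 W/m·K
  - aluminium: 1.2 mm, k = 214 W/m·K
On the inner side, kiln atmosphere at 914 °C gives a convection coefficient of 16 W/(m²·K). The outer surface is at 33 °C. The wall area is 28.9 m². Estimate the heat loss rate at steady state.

Using the resistance-network approach (series):
R_inner film = 1/(h_i·A) = 1/(16×28.9) = 0.002163 K/W
R_insulating firebrick = L/(kA) = 0.12/(0.249×28.9) = 0.01668 K/W
R_cellular glass = L/(kA) = 0.05/(0.0434×28.9) = 0.03986 K/W
R_aluminium = L/(kA) = 0.0012/(214×28.9) = 1.94×10^-7 K/W
R_total = 0.0587 K/W
Q = ΔT / R_total = 881 / 0.0587

Q ≈ 15000 W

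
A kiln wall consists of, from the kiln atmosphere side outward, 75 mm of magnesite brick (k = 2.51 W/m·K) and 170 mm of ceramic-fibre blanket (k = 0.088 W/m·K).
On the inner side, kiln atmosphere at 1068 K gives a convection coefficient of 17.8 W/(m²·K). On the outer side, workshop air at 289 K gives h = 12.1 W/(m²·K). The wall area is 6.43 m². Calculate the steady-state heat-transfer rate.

Q ≈ 2380 W

Using the resistance-network approach (series):
R_inner film = 1/(h_i·A) = 1/(17.8×6.43) = 0.008737 K/W
R_magnesite brick = L/(kA) = 0.075/(2.51×6.43) = 0.004647 K/W
R_ceramic-fibre blanket = L/(kA) = 0.17/(0.088×6.43) = 0.3004 K/W
R_outer film = 1/(h_o·A) = 1/(12.1×6.43) = 0.01285 K/W
R_total = 0.3267 K/W
Q = ΔT / R_total = 779 / 0.3267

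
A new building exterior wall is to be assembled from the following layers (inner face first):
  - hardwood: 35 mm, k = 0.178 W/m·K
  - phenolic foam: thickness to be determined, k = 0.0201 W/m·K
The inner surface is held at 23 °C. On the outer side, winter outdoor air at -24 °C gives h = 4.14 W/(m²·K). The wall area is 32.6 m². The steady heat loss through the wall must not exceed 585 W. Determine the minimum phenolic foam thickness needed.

Model the wall as resistances in series:
R_hardwood = L/(kA) = 0.035/(0.178×32.6) = 0.006032 K/W
R_outer film = 1/(h_o·A) = 1/(4.14×32.6) = 0.007409 K/W
Sum of the known resistances R_other = 0.01344 K/W
Required total resistance R_tot = ΔT/Q_allow = 47/585 = 0.08034 K/W
R_phenolic foam = R_tot − R_other = 0.0669 K/W
L = R·k·A = 0.0669×0.0201×32.6

L ≈ 43.8 mm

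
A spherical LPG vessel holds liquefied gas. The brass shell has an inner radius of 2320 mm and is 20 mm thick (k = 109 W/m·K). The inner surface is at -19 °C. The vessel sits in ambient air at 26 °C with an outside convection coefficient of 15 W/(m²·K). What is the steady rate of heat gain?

Q ≈ 46300 W

For a spherical shell R = (1/r₁ − 1/r₂)/(4πk); film R = 1/(h·4πr²). In series:
R_brass shell = (1/2.32 − 1/2.34)/(4π×109) = 2.69×10^-6 K/W
R_outer film = 1/(h·4πr_o²) = 1/(15×4π×2.34²) = 9.689×10^-4 K/W
R_total = 9.716×10^-4 K/W
Q = ΔT/R_total = 45/9.716×10^-4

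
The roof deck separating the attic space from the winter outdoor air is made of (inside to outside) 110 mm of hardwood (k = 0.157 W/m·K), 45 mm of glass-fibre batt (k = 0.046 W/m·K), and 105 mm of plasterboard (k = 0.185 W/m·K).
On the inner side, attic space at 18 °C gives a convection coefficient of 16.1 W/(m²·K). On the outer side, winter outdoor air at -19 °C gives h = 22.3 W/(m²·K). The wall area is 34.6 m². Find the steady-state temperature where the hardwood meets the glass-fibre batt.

T ≈ 6.01 °C

Model the wall as resistances in series:
R_inner film = 1/(h_i·A) = 1/(16.1×34.6) = 0.001795 K/W
R_hardwood = L/(kA) = 0.11/(0.157×34.6) = 0.02025 K/W
R_glass-fibre batt = L/(kA) = 0.045/(0.046×34.6) = 0.02827 K/W
R_plasterboard = L/(kA) = 0.105/(0.185×34.6) = 0.0164 K/W
R_outer film = 1/(h_o·A) = 1/(22.3×34.6) = 0.001296 K/W
R_total = 0.06802 K/W;  Q = ΔT/R_total = 37/0.06802 = 544 W
T_interface = T_inner − Q·ΣR(inner→interface) = 18 − 544×0.02204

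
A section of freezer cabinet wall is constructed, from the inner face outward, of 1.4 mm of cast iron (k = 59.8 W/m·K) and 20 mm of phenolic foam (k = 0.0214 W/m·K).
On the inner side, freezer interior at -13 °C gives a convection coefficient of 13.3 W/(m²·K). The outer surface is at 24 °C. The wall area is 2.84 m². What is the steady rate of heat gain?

Q ≈ 104 W

Thermal resistances in series:
R_inner film = 1/(h_i·A) = 1/(13.3×2.84) = 0.02647 K/W
R_cast iron = L/(kA) = 0.0014/(59.8×2.84) = 8.243×10^-6 K/W
R_phenolic foam = L/(kA) = 0.02/(0.0214×2.84) = 0.3291 K/W
R_total = 0.3556 K/W
Q = ΔT / R_total = 37 / 0.3556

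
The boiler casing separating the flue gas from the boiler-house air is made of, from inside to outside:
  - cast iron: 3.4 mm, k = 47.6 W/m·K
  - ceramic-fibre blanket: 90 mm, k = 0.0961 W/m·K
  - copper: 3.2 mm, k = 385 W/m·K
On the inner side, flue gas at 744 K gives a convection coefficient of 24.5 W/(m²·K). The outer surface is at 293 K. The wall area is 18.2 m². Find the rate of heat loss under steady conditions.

Using the resistance-network approach (series):
R_inner film = 1/(h_i·A) = 1/(24.5×18.2) = 0.002243 K/W
R_cast iron = L/(kA) = 0.0034/(47.6×18.2) = 3.925×10^-6 K/W
R_ceramic-fibre blanket = L/(kA) = 0.09/(0.0961×18.2) = 0.05146 K/W
R_copper = L/(kA) = 0.0032/(385×18.2) = 4.567×10^-7 K/W
R_total = 0.0537 K/W
Q = ΔT / R_total = 451 / 0.0537

Q ≈ 8400 W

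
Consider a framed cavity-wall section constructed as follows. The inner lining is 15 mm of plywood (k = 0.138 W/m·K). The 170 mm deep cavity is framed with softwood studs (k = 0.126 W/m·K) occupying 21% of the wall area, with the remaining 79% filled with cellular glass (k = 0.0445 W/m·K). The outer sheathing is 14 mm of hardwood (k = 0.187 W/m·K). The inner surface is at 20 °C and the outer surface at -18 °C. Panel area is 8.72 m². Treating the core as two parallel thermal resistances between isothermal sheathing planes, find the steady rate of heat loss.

Q ≈ 113 W

Sheathing layers in series; stud and cavity paths in parallel between them.
R_inner = 0.015/(0.138×8.72) = 0.01247 K/W
R_stud  = 0.17/(0.126×0.21×8.72) = 0.7368 K/W
R_cav   = 0.17/(0.0445×0.79×8.72) = 0.5546 K/W
1/R_core = 1/R_stud + 1/R_cav → R_core = 0.3164 K/W
R_outer = 0.014/(0.187×8.72) = 0.008586 K/W
R_total = 0.3375 K/W
Q = ΔT/R_total = 38/0.3375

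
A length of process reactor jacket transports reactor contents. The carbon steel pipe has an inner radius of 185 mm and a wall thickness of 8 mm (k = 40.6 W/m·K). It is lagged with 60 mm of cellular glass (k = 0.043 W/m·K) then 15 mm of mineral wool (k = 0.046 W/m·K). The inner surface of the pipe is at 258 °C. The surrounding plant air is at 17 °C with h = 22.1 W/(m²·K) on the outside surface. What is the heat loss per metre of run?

Treating each annulus and film as a series resistance:
R_carbon steel pipe wall = ln(193/185)/(2π×40.6×1) = 1.66×10^-4 K/W
R_cellular glass = ln(253/193)/(2π×0.043×1) = 1.002 K/W
R_mineral wool = ln(268/253)/(2π×0.046×1) = 0.1993 K/W
R_outer film = 1/(h_o·2πr_oL) = 1/(22.1×2π×0.268×1) = 0.02687 K/W
R_total = 1.228 K/W
Q = ΔT/R_total = 241/1.228

q′ ≈ 196 W/m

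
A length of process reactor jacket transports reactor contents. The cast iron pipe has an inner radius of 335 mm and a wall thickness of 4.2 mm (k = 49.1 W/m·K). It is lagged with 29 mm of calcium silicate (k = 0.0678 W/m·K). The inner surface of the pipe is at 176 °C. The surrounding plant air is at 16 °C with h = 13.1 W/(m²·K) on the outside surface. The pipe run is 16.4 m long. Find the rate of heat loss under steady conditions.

Per-layer cylindrical resistances, series-summed:
R_cast iron pipe wall = ln(339.2/335)/(2π×49.1×16.4) = 2.463×10^-6 K/W
R_calcium silicate = ln(368.2/339.2)/(2π×0.0678×16.4) = 0.01174 K/W
R_outer film = 1/(h_o·2πr_oL) = 1/(13.1×2π×0.3682×16.4) = 0.002012 K/W
R_total = 0.01376 K/W
Q = ΔT/R_total = 160/0.01376

Q ≈ 11600 W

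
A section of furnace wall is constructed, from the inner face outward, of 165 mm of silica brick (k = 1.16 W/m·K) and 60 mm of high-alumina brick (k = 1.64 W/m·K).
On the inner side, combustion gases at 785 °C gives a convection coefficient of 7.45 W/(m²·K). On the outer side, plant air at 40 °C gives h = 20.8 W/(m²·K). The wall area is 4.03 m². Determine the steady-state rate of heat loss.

Model the wall as resistances in series:
R_inner film = 1/(h_i·A) = 1/(7.45×4.03) = 0.03331 K/W
R_silica brick = L/(kA) = 0.165/(1.16×4.03) = 0.0353 K/W
R_high-alumina brick = L/(kA) = 0.06/(1.64×4.03) = 0.009078 K/W
R_outer film = 1/(h_o·A) = 1/(20.8×4.03) = 0.01193 K/W
R_total = 0.08961 K/W
Q = ΔT / R_total = 745 / 0.08961

Q ≈ 8310 W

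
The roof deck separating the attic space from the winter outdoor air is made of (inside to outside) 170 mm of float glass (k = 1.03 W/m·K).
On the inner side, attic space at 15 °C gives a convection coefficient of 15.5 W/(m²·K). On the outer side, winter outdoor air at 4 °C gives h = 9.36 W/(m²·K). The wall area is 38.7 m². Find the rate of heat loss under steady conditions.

Series thermal resistances:
R_inner film = 1/(h_i·A) = 1/(15.5×38.7) = 0.001667 K/W
R_float glass = L/(kA) = 0.17/(1.03×38.7) = 0.004265 K/W
R_outer film = 1/(h_o·A) = 1/(9.36×38.7) = 0.002761 K/W
R_total = 0.008693 K/W
Q = ΔT / R_total = 11 / 0.008693

Q ≈ 1270 W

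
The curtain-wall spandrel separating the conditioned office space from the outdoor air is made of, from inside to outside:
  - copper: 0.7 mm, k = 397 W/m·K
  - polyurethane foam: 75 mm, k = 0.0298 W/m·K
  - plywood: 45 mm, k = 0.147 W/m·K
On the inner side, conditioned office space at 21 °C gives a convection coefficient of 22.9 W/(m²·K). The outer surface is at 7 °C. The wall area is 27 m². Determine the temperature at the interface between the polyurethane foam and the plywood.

T ≈ 8.5 °C

Thermal resistances in series:
R_inner film = 1/(h_i·A) = 1/(22.9×27) = 0.001617 K/W
R_copper = L/(kA) = 0.0007/(397×27) = 6.53×10^-8 K/W
R_polyurethane foam = L/(kA) = 0.075/(0.0298×27) = 0.09321 K/W
R_plywood = L/(kA) = 0.045/(0.147×27) = 0.01134 K/W
R_total = 0.1062 K/W;  Q = ΔT/R_total = 14/0.1062 = 131.9 W
T_interface = T_inner − Q·ΣR(inner→interface) = 21 − 132×0.09483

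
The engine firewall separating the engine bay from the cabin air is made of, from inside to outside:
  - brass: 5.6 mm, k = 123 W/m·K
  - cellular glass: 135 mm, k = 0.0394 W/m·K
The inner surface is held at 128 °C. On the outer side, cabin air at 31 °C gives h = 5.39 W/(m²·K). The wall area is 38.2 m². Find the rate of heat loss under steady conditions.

Q ≈ 1030 W

Model the wall as resistances in series:
R_brass = L/(kA) = 0.0056/(123×38.2) = 1.192×10^-6 K/W
R_cellular glass = L/(kA) = 0.135/(0.0394×38.2) = 0.0897 K/W
R_outer film = 1/(h_o·A) = 1/(5.39×38.2) = 0.004857 K/W
R_total = 0.09455 K/W
Q = ΔT / R_total = 97 / 0.09455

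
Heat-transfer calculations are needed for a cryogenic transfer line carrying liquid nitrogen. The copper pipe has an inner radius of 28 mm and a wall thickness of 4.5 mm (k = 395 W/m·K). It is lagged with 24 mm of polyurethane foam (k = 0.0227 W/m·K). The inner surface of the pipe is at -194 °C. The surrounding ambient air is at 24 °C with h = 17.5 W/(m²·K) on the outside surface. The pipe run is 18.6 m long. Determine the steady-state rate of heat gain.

Q ≈ 1000 W

Cylindrical conduction, so R = ln(r₂/r₁)/(2πkL) per layer, in series:
R_copper pipe wall = ln(32.5/28)/(2π×395×18.6) = 3.228×10^-6 K/W
R_polyurethane foam = ln(56.5/32.5)/(2π×0.0227×18.6) = 0.2085 K/W
R_outer film = 1/(h_o·2πr_oL) = 1/(17.5×2π×0.0565×18.6) = 0.008654 K/W
R_total = 0.2171 K/W
Q = ΔT/R_total = 218/0.2171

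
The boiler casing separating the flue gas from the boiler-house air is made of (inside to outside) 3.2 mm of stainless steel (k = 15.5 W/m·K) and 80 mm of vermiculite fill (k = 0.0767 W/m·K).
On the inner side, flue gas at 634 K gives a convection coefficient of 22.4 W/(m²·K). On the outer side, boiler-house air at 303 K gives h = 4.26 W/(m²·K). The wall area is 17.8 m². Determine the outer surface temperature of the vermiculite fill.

T ≈ 362 K

Using the resistance-network approach (series):
R_inner film = 1/(h_i·A) = 1/(22.4×17.8) = 0.002508 K/W
R_stainless steel = L/(kA) = 0.0032/(15.5×17.8) = 1.16×10^-5 K/W
R_vermiculite fill = L/(kA) = 0.08/(0.0767×17.8) = 0.0586 K/W
R_outer film = 1/(h_o·A) = 1/(4.26×17.8) = 0.01319 K/W
R_total = 0.0743 K/W;  Q = ΔT/R_total = 331/0.0743 = 4455 W
T_interface = T_inner − Q·ΣR(inner→interface) = 634 − 4450×0.06112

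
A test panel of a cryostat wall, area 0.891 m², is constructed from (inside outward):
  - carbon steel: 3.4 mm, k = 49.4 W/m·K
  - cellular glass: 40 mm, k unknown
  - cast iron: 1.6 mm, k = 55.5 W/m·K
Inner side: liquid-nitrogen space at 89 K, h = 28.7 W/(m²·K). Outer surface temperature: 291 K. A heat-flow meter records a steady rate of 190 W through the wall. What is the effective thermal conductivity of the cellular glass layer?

Model the wall as resistances in series:
R_inner film = 1/(h_i·A) = 1/(28.7×0.891) = 0.03911 K/W
R_carbon steel = L/(kA) = 0.0034/(49.4×0.891) = 7.725×10^-5 K/W
R_cast iron = L/(kA) = 0.0016/(55.5×0.891) = 3.236×10^-5 K/W
Sum of known resistances R_other = 0.03922 K/W
Total R = ΔT/Q = 202/190 = 1.063 K/W
R_cellular glass = R_total − R_other = 1.024 K/W
k = L/(R·A) = 0.04/(1.024×0.891)

k ≈ 0.0438 W/(m·K)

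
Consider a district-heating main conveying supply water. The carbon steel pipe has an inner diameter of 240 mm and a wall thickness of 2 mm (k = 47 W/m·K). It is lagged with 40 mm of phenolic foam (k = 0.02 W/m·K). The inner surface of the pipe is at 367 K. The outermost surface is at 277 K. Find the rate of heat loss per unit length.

q′ ≈ 39.9 W/m

Radial resistances (cylindrical: R_cond = ln(r_o/r_i)/(2πkL), R_conv = 1/(h·2πrL)):
R_carbon steel pipe wall = ln(122/120)/(2π×47×1) = 5.597×10^-5 K/W
R_phenolic foam = ln(162/122)/(2π×0.02×1) = 2.257 K/W
R_total = 2.257 K/W
Q = ΔT/R_total = 90/2.257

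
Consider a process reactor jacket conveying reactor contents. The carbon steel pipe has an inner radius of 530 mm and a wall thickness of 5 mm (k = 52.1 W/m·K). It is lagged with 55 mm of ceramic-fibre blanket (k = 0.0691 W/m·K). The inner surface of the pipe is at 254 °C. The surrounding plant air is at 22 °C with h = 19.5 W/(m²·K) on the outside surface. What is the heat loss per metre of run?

q′ ≈ 970 W/m

For a radial system each layer contributes R = ln(r_out/r_in)/(2πkL); films add R = 1/(hA).
R_carbon steel pipe wall = ln(535/530)/(2π×52.1×1) = 2.868×10^-5 K/W
R_ceramic-fibre blanket = ln(590/535)/(2π×0.0691×1) = 0.2254 K/W
R_outer film = 1/(h_o·2πr_oL) = 1/(19.5×2π×0.59×1) = 0.01383 K/W
R_total = 0.2392 K/W
Q = ΔT/R_total = 232/0.2392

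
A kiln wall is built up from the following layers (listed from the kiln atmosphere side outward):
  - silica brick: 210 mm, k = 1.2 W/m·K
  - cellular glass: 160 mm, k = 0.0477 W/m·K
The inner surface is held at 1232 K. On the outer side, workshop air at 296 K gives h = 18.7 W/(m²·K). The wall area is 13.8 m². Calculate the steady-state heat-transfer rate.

Using the resistance-network approach (series):
R_silica brick = L/(kA) = 0.21/(1.2×13.8) = 0.01268 K/W
R_cellular glass = L/(kA) = 0.16/(0.0477×13.8) = 0.2431 K/W
R_outer film = 1/(h_o·A) = 1/(18.7×13.8) = 0.003875 K/W
R_total = 0.2596 K/W
Q = ΔT / R_total = 936 / 0.2596

Q ≈ 3610 W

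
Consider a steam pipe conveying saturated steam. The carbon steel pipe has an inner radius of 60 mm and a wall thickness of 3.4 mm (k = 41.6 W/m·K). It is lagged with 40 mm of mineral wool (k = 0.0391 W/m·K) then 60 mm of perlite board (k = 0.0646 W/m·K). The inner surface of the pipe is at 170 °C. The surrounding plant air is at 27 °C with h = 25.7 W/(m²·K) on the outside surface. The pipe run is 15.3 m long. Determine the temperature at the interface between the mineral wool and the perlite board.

Cylindrical conduction, so R = ln(r₂/r₁)/(2πkL) per layer, in series:
R_carbon steel pipe wall = ln(63.4/60)/(2π×41.6×15.3) = 1.378×10^-5 K/W
R_mineral wool = ln(103.4/63.4)/(2π×0.0391×15.3) = 0.1301 K/W
R_perlite board = ln(163.4/103.4)/(2π×0.0646×15.3) = 0.07368 K/W
R_outer film = 1/(h_o·2πr_oL) = 1/(25.7×2π×0.1634×15.3) = 0.002477 K/W
R_total = 0.2063 K/W
Q = ΔT/R_total = 143/0.2063
Q = 693 W
T_interface = T_inner − Q·ΣR(inner→interface) = 170 − 693×0.1301

T ≈ 79.8 °C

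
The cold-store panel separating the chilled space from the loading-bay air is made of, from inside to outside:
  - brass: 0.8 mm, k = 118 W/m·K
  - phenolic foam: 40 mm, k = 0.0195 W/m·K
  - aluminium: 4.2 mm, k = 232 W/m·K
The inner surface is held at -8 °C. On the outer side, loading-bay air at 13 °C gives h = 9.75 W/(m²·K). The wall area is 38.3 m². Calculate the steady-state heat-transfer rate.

Q ≈ 373 W

Thermal resistances in series:
R_brass = L/(kA) = 0.0008/(118×38.3) = 1.77×10^-7 K/W
R_phenolic foam = L/(kA) = 0.04/(0.0195×38.3) = 0.05356 K/W
R_aluminium = L/(kA) = 0.0042/(232×38.3) = 4.727×10^-7 K/W
R_outer film = 1/(h_o·A) = 1/(9.75×38.3) = 0.002678 K/W
R_total = 0.05624 K/W
Q = ΔT / R_total = 21 / 0.05624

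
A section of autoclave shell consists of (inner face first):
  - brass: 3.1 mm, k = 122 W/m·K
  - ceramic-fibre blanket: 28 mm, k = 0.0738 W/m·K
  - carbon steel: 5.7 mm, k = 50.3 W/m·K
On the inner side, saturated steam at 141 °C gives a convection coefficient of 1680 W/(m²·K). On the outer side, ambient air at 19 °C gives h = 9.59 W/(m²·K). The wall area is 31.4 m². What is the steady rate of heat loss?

Q ≈ 7910 W

Series thermal resistances:
R_inner film = 1/(h_i·A) = 1/(1680×31.4) = 1.896×10^-5 K/W
R_brass = L/(kA) = 0.0031/(122×31.4) = 8.092×10^-7 K/W
R_ceramic-fibre blanket = L/(kA) = 0.028/(0.0738×31.4) = 0.01208 K/W
R_carbon steel = L/(kA) = 0.0057/(50.3×31.4) = 3.609×10^-6 K/W
R_outer film = 1/(h_o·A) = 1/(9.59×31.4) = 0.003321 K/W
R_total = 0.01543 K/W
Q = ΔT / R_total = 122 / 0.01543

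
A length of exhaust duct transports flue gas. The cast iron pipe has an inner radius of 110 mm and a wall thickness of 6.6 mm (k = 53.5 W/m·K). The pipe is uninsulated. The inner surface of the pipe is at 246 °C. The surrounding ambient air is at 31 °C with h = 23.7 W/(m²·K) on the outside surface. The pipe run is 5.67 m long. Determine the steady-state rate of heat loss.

Cylindrical conduction, so R = ln(r₂/r₁)/(2πkL) per layer, in series:
R_cast iron pipe wall = ln(116.6/110)/(2π×53.5×5.67) = 3.057×10^-5 K/W
R_outer film = 1/(h_o·2πr_oL) = 1/(23.7×2π×0.1166×5.67) = 0.01016 K/W
R_total = 0.01019 K/W
Q = ΔT/R_total = 215/0.01019

Q ≈ 21100 W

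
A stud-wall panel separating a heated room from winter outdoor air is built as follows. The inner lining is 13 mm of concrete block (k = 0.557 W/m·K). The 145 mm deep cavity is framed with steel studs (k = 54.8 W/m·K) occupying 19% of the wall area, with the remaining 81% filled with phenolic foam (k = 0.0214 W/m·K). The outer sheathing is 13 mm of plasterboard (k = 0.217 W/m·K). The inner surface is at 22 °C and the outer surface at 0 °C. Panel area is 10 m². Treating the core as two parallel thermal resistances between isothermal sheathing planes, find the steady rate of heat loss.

Q ≈ 2260 W

Sheathing layers in series; stud and cavity paths in parallel between them.
R_inner = 0.013/(0.557×10) = 0.002334 K/W
R_stud  = 0.145/(54.8×0.19×10) = 0.001393 K/W
R_cav   = 0.145/(0.0214×0.81×10) = 0.8365 K/W
1/R_core = 1/R_stud + 1/R_cav → R_core = 0.00139 K/W
R_outer = 0.013/(0.217×10) = 0.005991 K/W
R_total = 0.009715 K/W
Q = ΔT/R_total = 22/0.009715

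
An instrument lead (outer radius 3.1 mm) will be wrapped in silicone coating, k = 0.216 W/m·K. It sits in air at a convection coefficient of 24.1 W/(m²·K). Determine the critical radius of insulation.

r_cr ≈ 8.96 mm

For a cylinder r_cr = k/h = 0.216/24.1
r_cr = 8.96 mm; since the bare radius (3.1 mm) is below r_cr, adding a thin layer of insulation will *increase* heat loss.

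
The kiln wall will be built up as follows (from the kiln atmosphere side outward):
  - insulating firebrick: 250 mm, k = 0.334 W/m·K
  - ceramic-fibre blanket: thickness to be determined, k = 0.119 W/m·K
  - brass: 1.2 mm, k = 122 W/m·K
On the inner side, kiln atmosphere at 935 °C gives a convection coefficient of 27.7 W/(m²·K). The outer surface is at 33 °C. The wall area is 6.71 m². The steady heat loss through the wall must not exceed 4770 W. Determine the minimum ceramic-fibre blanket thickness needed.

Model the wall as resistances in series:
R_inner film = 1/(h_i·A) = 1/(27.7×6.71) = 0.00538 K/W
R_insulating firebrick = L/(kA) = 0.25/(0.334×6.71) = 0.1116 K/W
R_brass = L/(kA) = 0.0012/(122×6.71) = 1.466×10^-6 K/W
Sum of the known resistances R_other = 0.1169 K/W
Required total resistance R_tot = ΔT/Q_allow = 902/4770 = 0.1891 K/W
R_ceramic-fibre blanket = R_tot − R_other = 0.07217 K/W
L = R·k·A = 0.07217×0.119×6.71

L ≈ 57.6 mm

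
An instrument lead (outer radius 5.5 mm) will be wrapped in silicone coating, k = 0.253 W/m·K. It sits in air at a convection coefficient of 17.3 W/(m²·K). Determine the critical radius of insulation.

For a cylinder r_cr = k/h = 0.253/17.3
r_cr = 14.6 mm; since the bare radius (5.5 mm) is below r_cr, adding a thin layer of insulation will *increase* heat loss.

r_cr ≈ 14.6 mm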